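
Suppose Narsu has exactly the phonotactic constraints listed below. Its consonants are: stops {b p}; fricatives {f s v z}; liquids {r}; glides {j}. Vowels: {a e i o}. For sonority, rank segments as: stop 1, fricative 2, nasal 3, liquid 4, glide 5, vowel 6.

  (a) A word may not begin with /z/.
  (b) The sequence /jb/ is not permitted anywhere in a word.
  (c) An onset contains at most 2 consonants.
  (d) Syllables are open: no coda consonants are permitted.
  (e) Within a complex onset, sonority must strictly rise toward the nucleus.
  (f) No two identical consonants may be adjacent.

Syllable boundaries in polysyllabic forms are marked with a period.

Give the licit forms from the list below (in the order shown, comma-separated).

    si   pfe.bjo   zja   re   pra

si, pfe.bjo, re, pra

si — σ1 onset /s/, coda /∅/ ok → licit
pfe.bjo — σ1 onset /pf/ (1→2 rises), coda /∅/ ok; σ2 onset /bj/ (1→5 rises), coda /∅/ ok → licit
zja — violates constraint (a): word begins with /z/ → illicit
re — σ1 onset /r/, coda /∅/ ok → licit
pra — σ1 onset /pr/ (1→4 rises), coda /∅/ ok → licit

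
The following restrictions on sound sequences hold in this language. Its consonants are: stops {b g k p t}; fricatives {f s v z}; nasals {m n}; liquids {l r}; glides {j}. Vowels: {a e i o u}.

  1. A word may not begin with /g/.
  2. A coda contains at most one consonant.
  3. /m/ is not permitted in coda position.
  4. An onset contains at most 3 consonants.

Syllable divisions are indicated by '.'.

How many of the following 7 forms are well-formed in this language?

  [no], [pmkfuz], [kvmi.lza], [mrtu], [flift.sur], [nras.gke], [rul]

5

[no] — σ1 onset /n/, coda /∅/ ok → well-formed
[pmkfuz] — violates constraint 4: syllable 1 onset /pmkf/ has 4 consonants (> 3) → ill-formed
[kvmi.lza] — σ1 onset /kvm/ (3C), coda /∅/ ok; σ2 onset /lz/ (2C), coda /∅/ ok → well-formed
[mrtu] — σ1 onset /mrt/ (3C), coda /∅/ ok → well-formed
[flift.sur] — violates constraint 2: syllable 1 coda /ft/ has 2 consonants (> 1) → ill-formed
[nras.gke] — σ1 onset /nr/ (2C), coda /s/ ok; σ2 onset /gk/ (2C), coda /∅/ ok → well-formed
[rul] — σ1 onset /r/, coda /l/ ok → well-formed
Well-formed: [no], [kvmi.lza], [mrtu], [nras.gke], [rul] → 5.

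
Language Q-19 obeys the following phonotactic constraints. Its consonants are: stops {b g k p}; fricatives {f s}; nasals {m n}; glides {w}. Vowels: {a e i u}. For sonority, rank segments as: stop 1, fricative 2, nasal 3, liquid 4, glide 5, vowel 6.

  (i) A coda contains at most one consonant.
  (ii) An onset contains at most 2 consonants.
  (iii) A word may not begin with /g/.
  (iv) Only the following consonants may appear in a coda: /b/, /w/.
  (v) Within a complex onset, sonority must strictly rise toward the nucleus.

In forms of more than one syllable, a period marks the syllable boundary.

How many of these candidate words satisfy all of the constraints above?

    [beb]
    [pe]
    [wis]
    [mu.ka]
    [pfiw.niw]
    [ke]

5

[beb] — σ1 onset /b/, coda /b/ ok → well-formed
[pe] — σ1 onset /p/, coda /∅/ ok → well-formed
[wis] — violates constraint (iv): syllable 1 coda contains /s/, which is not a licensed coda consonant → ill-formed
[mu.ka] — σ1 onset /m/, coda /∅/ ok; σ2 onset /k/, coda /∅/ ok → well-formed
[pfiw.niw] — σ1 onset /pf/ (1→2 rises), coda /w/ ok; σ2 onset /n/, coda /w/ ok → well-formed
[ke] — σ1 onset /k/, coda /∅/ ok → well-formed
Well-formed: [beb], [pe], [mu.ka], [pfiw.niw], [ke] → 5.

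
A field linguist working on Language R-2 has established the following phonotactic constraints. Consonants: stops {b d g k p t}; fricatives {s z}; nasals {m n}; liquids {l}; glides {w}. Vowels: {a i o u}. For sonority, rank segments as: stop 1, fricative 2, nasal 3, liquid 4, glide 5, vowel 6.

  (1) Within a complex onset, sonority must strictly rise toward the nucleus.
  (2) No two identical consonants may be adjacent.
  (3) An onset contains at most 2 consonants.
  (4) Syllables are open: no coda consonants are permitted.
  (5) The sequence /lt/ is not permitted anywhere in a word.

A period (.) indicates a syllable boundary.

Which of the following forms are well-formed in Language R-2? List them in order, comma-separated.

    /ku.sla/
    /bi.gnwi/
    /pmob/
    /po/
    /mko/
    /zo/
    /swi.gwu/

/ku.sla/, /po/, /zo/, /swi.gwu/

/ku.sla/ — σ1 onset /k/, coda /∅/ ok; σ2 onset /sl/ (2→4 rises), coda /∅/ ok → well-formed
/bi.gnwi/ — violates constraint 3: syllable 2 onset /gnw/ has 3 consonants (> 2) → ill-formed
/pmob/ — violates constraint 4: syllable 1 coda /b/ has 1 consonant (> 0) → ill-formed
/po/ — σ1 onset /p/, coda /∅/ ok → well-formed
/mko/ — violates constraint 1: syllable 1 onset /mk/: /m/ (nasal, 3) → /k/ (stop, 1) does not rise → ill-formed
/zo/ — σ1 onset /z/, coda /∅/ ok → well-formed
/swi.gwu/ — σ1 onset /sw/ (2→5 rises), coda /∅/ ok; σ2 onset /gw/ (1→5 rises), coda /∅/ ok → well-formed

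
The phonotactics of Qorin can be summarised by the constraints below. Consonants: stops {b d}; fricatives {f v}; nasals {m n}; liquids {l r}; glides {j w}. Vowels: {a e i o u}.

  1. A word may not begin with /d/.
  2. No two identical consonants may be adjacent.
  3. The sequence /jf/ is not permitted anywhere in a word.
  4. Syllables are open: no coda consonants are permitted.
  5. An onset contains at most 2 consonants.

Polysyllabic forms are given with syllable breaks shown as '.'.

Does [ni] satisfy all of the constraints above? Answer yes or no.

yes

[ni] — σ1 onset /n/, coda /∅/ ok → permitted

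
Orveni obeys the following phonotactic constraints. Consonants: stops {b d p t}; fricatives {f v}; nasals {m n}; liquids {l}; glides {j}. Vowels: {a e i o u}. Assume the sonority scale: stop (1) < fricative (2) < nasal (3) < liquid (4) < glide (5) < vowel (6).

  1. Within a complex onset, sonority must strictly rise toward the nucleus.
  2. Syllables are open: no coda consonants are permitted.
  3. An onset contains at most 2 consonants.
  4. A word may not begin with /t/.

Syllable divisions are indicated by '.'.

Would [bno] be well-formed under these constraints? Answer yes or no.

yes

[bno] — σ1 onset /bn/ (1→3 rises), coda /∅/ ok → well-formed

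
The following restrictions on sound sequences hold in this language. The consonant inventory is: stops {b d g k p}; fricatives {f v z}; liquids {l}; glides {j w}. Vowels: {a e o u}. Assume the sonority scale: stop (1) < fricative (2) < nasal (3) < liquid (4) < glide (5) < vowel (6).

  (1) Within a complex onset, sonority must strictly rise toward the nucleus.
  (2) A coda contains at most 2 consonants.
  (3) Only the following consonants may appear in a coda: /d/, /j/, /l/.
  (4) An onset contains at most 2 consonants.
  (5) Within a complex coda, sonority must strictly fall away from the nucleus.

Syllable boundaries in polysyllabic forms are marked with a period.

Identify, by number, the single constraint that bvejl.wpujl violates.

1

bvejl.wpujl: syllable 2 onset /wp/: /w/ (glide, 5) → /p/ (stop, 1) does not rise.
This is a violation of constraint 1: "Within a complex onset, sonority must strictly rise toward the nucleus."
The remaining constraints (2, 3, 4, 5) are satisfied.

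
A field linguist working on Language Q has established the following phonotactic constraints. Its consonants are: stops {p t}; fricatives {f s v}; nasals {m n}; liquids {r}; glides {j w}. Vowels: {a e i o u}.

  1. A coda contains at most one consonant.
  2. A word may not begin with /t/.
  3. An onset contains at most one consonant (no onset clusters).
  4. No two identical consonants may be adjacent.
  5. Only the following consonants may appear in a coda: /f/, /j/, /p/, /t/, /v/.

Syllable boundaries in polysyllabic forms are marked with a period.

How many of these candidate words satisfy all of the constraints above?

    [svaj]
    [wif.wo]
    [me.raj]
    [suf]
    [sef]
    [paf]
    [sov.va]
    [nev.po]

[svaj] — violates constraint 3: syllable 1 onset /sv/ has 2 consonants (> 1) → phonotactically illegal
[wif.wo] — σ1 onset /w/, coda /f/ ok; σ2 onset /w/, coda /∅/ ok → phonotactically legal
[me.raj] — σ1 onset /m/, coda /∅/ ok; σ2 onset /r/, coda /j/ ok → phonotactically legal
[suf] — σ1 onset /s/, coda /f/ ok → phonotactically legal
[sef] — σ1 onset /s/, coda /f/ ok → phonotactically legal
[paf] — σ1 onset /p/, coda /f/ ok → phonotactically legal
[sov.va] — violates constraint 4: adjacent identical consonants /vv/ → phonotactically illegal
[nev.po] — σ1 onset /n/, coda /v/ ok; σ2 onset /p/, coda /∅/ ok → phonotactically legal
Phonotactically legal: [wif.wo], [me.raj], [suf], [sef], [paf], [nev.po] → 6.

6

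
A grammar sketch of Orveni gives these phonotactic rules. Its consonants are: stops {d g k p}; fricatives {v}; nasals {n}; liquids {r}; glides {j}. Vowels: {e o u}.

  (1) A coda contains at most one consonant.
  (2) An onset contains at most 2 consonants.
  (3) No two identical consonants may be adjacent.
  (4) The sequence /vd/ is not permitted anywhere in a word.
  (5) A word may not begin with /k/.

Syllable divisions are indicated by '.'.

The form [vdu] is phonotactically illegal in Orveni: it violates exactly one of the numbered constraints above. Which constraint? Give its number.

4

[vdu]: contains banned sequence /vd/.
This is a violation of constraint 4: "The sequence /vd/ is not permitted anywhere in a word."
The remaining constraints (1, 2, 3, 5) are satisfied.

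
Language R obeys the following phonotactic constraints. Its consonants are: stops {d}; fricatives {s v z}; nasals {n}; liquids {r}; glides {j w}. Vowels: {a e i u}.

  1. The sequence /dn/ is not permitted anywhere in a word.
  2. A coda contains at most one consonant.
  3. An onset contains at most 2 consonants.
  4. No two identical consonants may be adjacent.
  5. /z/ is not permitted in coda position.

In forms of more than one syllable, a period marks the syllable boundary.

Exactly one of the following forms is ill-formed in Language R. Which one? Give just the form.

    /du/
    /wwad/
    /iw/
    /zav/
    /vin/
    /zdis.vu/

/wwad/

/du/ — σ1 onset /d/, coda /∅/ ok → well-formed
/wwad/ — violates constraint 4: adjacent identical consonants /ww/ → ill-formed
/iw/ — σ1 onset /∅/, coda /w/ ok → well-formed
/zav/ — σ1 onset /z/, coda /v/ ok → well-formed
/vin/ — σ1 onset /v/, coda /n/ ok → well-formed
/zdis.vu/ — σ1 onset /zd/ (2C), coda /s/ ok; σ2 onset /v/, coda /∅/ ok → well-formed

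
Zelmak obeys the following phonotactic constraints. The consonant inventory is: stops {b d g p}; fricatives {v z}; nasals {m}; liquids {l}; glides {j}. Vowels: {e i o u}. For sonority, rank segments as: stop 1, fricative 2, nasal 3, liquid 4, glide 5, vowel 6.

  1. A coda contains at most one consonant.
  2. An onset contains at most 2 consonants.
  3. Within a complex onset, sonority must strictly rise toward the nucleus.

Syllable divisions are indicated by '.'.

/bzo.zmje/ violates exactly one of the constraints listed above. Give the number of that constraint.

/bzo.zmje/: syllable 2 onset /zmj/ has 3 consonants (> 2).
This is a violation of constraint 2: "An onset contains at most 2 consonants."
The remaining constraints (1, 3) are satisfied.

2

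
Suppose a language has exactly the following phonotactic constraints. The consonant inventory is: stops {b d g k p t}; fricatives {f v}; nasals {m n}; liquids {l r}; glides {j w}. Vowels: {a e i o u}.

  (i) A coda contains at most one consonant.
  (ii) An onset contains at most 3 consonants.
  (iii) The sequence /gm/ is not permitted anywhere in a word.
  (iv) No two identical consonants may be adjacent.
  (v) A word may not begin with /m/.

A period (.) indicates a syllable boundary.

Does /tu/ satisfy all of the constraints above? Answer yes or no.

yes

/tu/ — σ1 onset /t/, coda /∅/ ok → permitted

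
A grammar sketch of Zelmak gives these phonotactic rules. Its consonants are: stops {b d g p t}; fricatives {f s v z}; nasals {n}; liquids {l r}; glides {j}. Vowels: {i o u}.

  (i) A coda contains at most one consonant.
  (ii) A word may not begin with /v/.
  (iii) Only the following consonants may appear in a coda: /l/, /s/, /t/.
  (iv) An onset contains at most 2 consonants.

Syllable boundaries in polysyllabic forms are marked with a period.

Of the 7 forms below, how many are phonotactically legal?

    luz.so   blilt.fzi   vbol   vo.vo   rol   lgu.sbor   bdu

2

luz.so — violates constraint (iii): syllable 1 coda contains /z/, which is not a licensed coda consonant → phonotactically illegal
blilt.fzi — violates constraint (i): syllable 1 coda /lt/ has 2 consonants (> 1) → phonotactically illegal
vbol — violates constraint (ii): word begins with /v/ → phonotactically illegal
vo.vo — violates constraint (ii): word begins with /v/ → phonotactically illegal
rol — σ1 onset /r/, coda /l/ ok → phonotactically legal
lgu.sbor — violates constraint (iii): syllable 2 coda contains /r/, which is not a licensed coda consonant → phonotactically illegal
bdu — σ1 onset /bd/ (2C), coda /∅/ ok → phonotactically legal
Phonotactically legal: rol, bdu → 2.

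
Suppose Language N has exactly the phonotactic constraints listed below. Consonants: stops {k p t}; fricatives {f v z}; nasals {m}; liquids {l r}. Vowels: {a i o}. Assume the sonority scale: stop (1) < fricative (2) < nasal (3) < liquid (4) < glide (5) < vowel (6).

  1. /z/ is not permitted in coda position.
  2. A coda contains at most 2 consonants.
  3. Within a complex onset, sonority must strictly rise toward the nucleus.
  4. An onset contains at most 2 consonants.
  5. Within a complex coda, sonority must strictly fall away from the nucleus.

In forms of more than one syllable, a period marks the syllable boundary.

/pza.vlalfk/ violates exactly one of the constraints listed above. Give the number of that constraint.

/pza.vlalfk/: syllable 2 coda /lfk/ has 3 consonants (> 2).
This is a violation of constraint 2: "A coda contains at most 2 consonants."
The remaining constraints (1, 3, 4, 5) are satisfied.

2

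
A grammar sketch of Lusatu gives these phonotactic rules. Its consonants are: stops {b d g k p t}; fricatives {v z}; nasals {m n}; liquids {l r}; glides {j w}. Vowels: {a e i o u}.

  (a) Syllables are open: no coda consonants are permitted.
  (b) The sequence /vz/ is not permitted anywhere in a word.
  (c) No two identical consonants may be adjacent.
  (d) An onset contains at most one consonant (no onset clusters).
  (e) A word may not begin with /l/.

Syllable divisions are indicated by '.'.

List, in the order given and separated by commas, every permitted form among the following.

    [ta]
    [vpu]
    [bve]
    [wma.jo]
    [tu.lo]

[ta], [tu.lo]

[ta] — σ1 onset /t/, coda /∅/ ok → permitted
[vpu] — violates constraint (d): syllable 1 onset /vp/ has 2 consonants (> 1) → not permitted
[bve] — violates constraint (d): syllable 1 onset /bv/ has 2 consonants (> 1) → not permitted
[wma.jo] — violates constraint (d): syllable 1 onset /wm/ has 2 consonants (> 1) → not permitted
[tu.lo] — σ1 onset /t/, coda /∅/ ok; σ2 onset /l/, coda /∅/ ok → permitted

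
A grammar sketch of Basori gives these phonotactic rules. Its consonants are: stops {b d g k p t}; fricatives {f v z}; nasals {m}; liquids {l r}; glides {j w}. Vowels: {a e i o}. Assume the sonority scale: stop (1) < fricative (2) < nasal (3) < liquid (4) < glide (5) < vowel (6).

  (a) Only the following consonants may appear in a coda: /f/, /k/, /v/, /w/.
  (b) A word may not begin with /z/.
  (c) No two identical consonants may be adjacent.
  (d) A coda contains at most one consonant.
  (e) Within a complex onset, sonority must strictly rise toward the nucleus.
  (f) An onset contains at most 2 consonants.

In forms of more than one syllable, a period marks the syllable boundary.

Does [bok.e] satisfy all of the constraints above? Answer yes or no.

[bok.e] — σ1 onset /b/, coda /k/ ok; σ2 onset /∅/, coda /∅/ ok → phonotactically legal

yes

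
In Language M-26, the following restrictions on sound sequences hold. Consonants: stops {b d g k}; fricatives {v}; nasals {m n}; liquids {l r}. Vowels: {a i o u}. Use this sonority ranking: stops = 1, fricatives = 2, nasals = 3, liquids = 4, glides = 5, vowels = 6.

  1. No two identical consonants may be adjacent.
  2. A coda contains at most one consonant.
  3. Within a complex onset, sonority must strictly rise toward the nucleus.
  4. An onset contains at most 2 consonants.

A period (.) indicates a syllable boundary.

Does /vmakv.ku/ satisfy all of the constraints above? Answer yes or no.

no

/vmakv.ku/ — violates constraint 2: syllable 1 coda /kv/ has 2 consonants (> 1) → not permitted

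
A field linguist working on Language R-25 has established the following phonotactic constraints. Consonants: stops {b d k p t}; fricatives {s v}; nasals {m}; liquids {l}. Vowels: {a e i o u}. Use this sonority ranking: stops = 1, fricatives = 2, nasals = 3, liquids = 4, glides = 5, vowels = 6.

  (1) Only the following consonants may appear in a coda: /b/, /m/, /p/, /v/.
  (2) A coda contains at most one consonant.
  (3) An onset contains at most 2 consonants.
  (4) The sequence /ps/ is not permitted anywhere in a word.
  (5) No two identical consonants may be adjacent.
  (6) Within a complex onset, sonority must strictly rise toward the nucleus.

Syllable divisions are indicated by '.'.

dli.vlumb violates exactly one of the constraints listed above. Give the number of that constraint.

2

dli.vlumb: syllable 2 coda /mb/ has 2 consonants (> 1).
This is a violation of constraint 2: "A coda contains at most one consonant."
The remaining constraints (1, 3, 4, 5, 6) are satisfied.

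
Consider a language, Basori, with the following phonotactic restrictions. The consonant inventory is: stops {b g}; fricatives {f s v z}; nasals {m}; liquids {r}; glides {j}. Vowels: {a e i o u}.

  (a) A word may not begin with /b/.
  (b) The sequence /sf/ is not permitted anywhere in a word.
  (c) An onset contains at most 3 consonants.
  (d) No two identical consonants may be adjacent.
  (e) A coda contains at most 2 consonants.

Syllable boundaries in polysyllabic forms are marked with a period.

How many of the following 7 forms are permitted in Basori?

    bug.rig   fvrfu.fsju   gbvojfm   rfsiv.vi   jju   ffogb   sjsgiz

0

bug.rig — violates constraint (a): word begins with /b/ → not permitted
fvrfu.fsju — violates constraint (c): syllable 1 onset /fvrf/ has 4 consonants (> 3) → not permitted
gbvojfm — violates constraint (e): syllable 1 coda /jfm/ has 3 consonants (> 2) → not permitted
rfsiv.vi — violates constraint (d): adjacent identical consonants /vv/ → not permitted
jju — violates constraint (d): adjacent identical consonants /jj/ → not permitted
ffogb — violates constraint (d): adjacent identical consonants /ff/ → not permitted
sjsgiz — violates constraint (c): syllable 1 onset /sjsg/ has 4 consonants (> 3) → not permitted
No form is permitted → 0.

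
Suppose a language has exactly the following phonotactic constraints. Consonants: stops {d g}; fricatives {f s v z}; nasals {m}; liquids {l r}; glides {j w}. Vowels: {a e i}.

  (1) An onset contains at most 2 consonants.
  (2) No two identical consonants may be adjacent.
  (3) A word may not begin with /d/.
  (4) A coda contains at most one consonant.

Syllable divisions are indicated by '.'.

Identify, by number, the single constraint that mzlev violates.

mzlev: syllable 1 onset /mzl/ has 3 consonants (> 2).
This is a violation of constraint 1: "An onset contains at most 2 consonants."
The remaining constraints (2, 3, 4) are satisfied.

1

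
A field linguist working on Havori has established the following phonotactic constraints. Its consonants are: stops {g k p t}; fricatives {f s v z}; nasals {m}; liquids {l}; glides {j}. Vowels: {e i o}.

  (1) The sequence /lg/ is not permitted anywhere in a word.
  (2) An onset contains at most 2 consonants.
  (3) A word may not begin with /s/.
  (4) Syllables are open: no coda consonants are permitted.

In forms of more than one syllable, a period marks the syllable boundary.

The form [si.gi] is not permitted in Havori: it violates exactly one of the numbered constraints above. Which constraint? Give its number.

[si.gi]: word begins with /s/.
This is a violation of constraint 3: "A word may not begin with /s/."
The remaining constraints (1, 2, 4) are satisfied.

3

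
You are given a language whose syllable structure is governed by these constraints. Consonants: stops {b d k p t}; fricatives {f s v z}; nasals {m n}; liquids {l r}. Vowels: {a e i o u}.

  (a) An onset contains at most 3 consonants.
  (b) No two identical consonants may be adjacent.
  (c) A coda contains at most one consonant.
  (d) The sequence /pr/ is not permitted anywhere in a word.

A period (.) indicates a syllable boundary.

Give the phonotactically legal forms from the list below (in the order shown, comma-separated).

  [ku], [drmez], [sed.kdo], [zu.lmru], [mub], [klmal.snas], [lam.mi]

[ku] — σ1 onset /k/, coda /∅/ ok → phonotactically legal
[drmez] — σ1 onset /drm/ (3C), coda /z/ ok → phonotactically legal
[sed.kdo] — σ1 onset /s/, coda /d/ ok; σ2 onset /kd/ (2C), coda /∅/ ok → phonotactically legal
[zu.lmru] — σ1 onset /z/, coda /∅/ ok; σ2 onset /lmr/ (3C), coda /∅/ ok → phonotactically legal
[mub] — σ1 onset /m/, coda /b/ ok → phonotactically legal
[klmal.snas] — σ1 onset /klm/ (3C), coda /l/ ok; σ2 onset /sn/ (2C), coda /s/ ok → phonotactically legal
[lam.mi] — violates constraint (b): adjacent identical consonants /mm/ → phonotactically illegal

[ku], [drmez], [sed.kdo], [zu.lmru], [mub], [klmal.snas]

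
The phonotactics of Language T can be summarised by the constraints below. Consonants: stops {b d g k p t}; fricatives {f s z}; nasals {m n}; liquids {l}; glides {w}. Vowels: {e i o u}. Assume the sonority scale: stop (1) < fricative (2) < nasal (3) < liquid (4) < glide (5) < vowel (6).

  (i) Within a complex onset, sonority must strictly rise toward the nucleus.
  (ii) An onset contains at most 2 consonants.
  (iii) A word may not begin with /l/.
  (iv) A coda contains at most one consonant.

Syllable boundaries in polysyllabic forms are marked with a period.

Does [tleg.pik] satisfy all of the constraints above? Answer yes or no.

[tleg.pik] — σ1 onset /tl/ (1→4 rises), coda /g/ ok; σ2 onset /p/, coda /k/ ok → licit

yes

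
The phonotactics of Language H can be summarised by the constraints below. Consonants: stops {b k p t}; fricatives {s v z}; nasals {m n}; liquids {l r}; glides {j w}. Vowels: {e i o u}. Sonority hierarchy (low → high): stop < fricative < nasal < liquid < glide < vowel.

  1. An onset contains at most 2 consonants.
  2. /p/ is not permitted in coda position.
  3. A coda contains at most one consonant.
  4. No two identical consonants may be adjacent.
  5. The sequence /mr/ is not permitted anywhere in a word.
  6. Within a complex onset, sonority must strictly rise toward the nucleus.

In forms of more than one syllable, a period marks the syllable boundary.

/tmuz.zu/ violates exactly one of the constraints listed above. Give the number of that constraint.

4

/tmuz.zu/: adjacent identical consonants /zz/.
This is a violation of constraint 4: "No two identical consonants may be adjacent."
The remaining constraints (1, 2, 3, 5, 6) are satisfied.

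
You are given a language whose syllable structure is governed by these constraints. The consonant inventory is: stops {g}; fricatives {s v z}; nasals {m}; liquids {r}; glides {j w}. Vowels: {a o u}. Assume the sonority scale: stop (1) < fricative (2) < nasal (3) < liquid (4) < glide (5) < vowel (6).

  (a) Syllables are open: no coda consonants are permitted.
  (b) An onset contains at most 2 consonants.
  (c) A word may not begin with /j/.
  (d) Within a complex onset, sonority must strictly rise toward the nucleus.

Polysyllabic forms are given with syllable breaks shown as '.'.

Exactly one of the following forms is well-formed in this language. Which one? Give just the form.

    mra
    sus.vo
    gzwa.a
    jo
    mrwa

mra — σ1 onset /mr/ (3→4 rises), coda /∅/ ok → well-formed
sus.vo — violates constraint (a): syllable 1 coda /s/ has 1 consonant (> 0) → ill-formed
gzwa.a — violates constraint (b): syllable 1 onset /gzw/ has 3 consonants (> 2) → ill-formed
jo — violates constraint (c): word begins with /j/ → ill-formed
mrwa — violates constraint (b): syllable 1 onset /mrw/ has 3 consonants (> 2) → ill-formed

mra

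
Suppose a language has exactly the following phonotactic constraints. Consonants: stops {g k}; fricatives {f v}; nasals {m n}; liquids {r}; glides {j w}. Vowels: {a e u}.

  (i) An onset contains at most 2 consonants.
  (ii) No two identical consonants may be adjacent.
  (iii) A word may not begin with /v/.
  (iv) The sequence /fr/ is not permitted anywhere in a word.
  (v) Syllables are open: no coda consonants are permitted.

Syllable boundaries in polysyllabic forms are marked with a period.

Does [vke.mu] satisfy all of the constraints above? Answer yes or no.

no

[vke.mu] — violates constraint (iii): word begins with /v/ → illicit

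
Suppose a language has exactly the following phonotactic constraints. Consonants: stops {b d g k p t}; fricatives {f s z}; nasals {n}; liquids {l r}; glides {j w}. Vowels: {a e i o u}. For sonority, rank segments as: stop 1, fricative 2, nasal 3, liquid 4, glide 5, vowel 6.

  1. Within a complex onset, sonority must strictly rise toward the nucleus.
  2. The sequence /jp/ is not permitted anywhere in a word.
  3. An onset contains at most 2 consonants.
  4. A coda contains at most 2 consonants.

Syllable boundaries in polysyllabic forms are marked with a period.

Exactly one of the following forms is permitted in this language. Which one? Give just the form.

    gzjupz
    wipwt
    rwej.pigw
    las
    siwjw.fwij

gzjupz — violates constraint 3: syllable 1 onset /gzj/ has 3 consonants (> 2) → not permitted
wipwt — violates constraint 4: syllable 1 coda /pwt/ has 3 consonants (> 2) → not permitted
rwej.pigw — violates constraint 2: contains banned sequence /jp/ → not permitted
las — σ1 onset /l/, coda /s/ ok → permitted
siwjw.fwij — violates constraint 4: syllable 1 coda /wjw/ has 3 consonants (> 2) → not permitted

las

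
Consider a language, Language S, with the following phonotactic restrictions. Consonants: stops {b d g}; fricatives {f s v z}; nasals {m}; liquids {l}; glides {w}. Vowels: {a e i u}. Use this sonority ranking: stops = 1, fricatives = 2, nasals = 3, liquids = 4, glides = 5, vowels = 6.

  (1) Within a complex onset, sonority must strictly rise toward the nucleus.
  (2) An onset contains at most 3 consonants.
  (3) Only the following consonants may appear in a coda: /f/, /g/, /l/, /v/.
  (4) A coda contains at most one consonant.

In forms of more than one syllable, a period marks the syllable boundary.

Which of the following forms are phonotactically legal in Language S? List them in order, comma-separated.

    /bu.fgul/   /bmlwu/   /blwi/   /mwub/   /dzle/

/bu.fgul/ — violates constraint 1: syllable 2 onset /fg/: /f/ (fricative, 2) → /g/ (stop, 1) does not rise → phonotactically illegal
/bmlwu/ — violates constraint 2: syllable 1 onset /bmlw/ has 4 consonants (> 3) → phonotactically illegal
/blwi/ — σ1 onset /blw/ (1→4→5 rises), coda /∅/ ok → phonotactically legal
/mwub/ — violates constraint 3: syllable 1 coda contains /b/, which is not a licensed coda consonant → phonotactically illegal
/dzle/ — σ1 onset /dzl/ (1→2→4 rises), coda /∅/ ok → phonotactically legal

/blwi/, /dzle/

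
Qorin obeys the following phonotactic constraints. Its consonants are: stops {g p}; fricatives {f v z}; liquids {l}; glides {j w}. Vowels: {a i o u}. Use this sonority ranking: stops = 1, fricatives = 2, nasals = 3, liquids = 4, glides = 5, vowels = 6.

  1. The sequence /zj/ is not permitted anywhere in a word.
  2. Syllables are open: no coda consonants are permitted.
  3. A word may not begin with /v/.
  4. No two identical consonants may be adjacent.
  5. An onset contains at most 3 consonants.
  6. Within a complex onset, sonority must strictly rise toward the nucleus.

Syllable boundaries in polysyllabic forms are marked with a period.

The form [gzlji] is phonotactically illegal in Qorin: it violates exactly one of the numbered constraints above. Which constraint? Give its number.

5

[gzlji]: syllable 1 onset /gzlj/ has 4 consonants (> 3).
This is a violation of constraint 5: "An onset contains at most 3 consonants."
The remaining constraints (1, 2, 3, 4, 6) are satisfied.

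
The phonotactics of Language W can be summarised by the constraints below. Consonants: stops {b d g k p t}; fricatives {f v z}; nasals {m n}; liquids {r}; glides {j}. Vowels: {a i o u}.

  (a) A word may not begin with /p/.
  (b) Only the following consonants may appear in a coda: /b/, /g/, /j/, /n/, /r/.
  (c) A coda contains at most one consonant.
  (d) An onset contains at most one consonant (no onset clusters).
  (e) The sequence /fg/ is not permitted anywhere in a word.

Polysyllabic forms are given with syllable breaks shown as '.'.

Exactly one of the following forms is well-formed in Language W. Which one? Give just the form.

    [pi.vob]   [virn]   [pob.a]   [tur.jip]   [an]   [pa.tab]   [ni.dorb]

[an]

[pi.vob] — violates constraint (a): word begins with /p/ → ill-formed
[virn] — violates constraint (c): syllable 1 coda /rn/ has 2 consonants (> 1) → ill-formed
[pob.a] — violates constraint (a): word begins with /p/ → ill-formed
[tur.jip] — violates constraint (b): syllable 2 coda contains /p/, which is not a licensed coda consonant → ill-formed
[an] — σ1 onset /∅/, coda /n/ ok → well-formed
[pa.tab] — violates constraint (a): word begins with /p/ → ill-formed
[ni.dorb] — violates constraint (c): syllable 2 coda /rb/ has 2 consonants (> 1) → ill-formed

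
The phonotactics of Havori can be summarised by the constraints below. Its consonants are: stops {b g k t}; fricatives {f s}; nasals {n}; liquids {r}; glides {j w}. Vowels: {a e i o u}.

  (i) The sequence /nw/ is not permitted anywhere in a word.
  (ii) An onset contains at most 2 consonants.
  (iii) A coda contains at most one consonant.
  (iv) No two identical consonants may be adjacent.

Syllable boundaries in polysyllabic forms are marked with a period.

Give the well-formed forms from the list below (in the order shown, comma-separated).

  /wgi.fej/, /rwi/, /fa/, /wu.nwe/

/wgi.fej/ — σ1 onset /wg/ (2C), coda /∅/ ok; σ2 onset /f/, coda /j/ ok → well-formed
/rwi/ — σ1 onset /rw/ (2C), coda /∅/ ok → well-formed
/fa/ — σ1 onset /f/, coda /∅/ ok → well-formed
/wu.nwe/ — violates constraint (i): contains banned sequence /nw/ → ill-formed

/wgi.fej/, /rwi/, /fa/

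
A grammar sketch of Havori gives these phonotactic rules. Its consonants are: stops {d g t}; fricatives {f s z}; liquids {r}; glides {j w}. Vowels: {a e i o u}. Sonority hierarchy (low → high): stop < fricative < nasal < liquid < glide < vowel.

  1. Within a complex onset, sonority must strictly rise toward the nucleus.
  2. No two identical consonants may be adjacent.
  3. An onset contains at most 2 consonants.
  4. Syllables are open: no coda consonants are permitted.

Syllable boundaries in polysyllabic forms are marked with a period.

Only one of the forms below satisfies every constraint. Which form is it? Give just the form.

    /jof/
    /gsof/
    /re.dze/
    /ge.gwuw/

/re.dze/

/jof/ — violates constraint 4: syllable 1 coda /f/ has 1 consonant (> 0) → not permitted
/gsof/ — violates constraint 4: syllable 1 coda /f/ has 1 consonant (> 0) → not permitted
/re.dze/ — σ1 onset /r/, coda /∅/ ok; σ2 onset /dz/ (1→2 rises), coda /∅/ ok → permitted
/ge.gwuw/ — violates constraint 4: syllable 2 coda /w/ has 1 consonant (> 0) → not permitted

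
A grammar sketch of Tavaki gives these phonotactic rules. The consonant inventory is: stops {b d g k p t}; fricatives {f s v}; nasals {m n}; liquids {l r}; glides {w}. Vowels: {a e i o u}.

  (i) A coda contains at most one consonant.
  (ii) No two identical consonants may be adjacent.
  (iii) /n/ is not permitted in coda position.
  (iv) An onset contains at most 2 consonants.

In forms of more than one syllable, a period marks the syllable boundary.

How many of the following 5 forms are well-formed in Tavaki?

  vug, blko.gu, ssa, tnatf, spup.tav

2

vug — σ1 onset /v/, coda /g/ ok → well-formed
blko.gu — violates constraint (iv): syllable 1 onset /blk/ has 3 consonants (> 2) → ill-formed
ssa — violates constraint (ii): adjacent identical consonants /ss/ → ill-formed
tnatf — violates constraint (i): syllable 1 coda /tf/ has 2 consonants (> 1) → ill-formed
spup.tav — σ1 onset /sp/ (2C), coda /p/ ok; σ2 onset /t/, coda /v/ ok → well-formed
Well-formed: vug, spup.tav → 2.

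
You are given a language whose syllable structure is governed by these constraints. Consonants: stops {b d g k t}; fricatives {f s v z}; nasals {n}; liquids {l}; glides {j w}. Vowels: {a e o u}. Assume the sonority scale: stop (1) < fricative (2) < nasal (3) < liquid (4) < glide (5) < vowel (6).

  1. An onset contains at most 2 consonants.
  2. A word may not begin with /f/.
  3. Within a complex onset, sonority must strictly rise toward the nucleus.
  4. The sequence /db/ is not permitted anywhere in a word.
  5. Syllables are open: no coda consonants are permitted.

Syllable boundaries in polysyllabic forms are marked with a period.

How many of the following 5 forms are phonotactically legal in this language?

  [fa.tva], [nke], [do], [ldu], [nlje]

[fa.tva] — violates constraint 2: word begins with /f/ → phonotactically illegal
[nke] — violates constraint 3: syllable 1 onset /nk/: /n/ (nasal, 3) → /k/ (stop, 1) does not rise → phonotactically illegal
[do] — σ1 onset /d/, coda /∅/ ok → phonotactically legal
[ldu] — violates constraint 3: syllable 1 onset /ld/: /l/ (liquid, 4) → /d/ (stop, 1) does not rise → phonotactically illegal
[nlje] — violates constraint 1: syllable 1 onset /nlj/ has 3 consonants (> 2) → phonotactically illegal
Phonotactically legal: [do] → 1.

1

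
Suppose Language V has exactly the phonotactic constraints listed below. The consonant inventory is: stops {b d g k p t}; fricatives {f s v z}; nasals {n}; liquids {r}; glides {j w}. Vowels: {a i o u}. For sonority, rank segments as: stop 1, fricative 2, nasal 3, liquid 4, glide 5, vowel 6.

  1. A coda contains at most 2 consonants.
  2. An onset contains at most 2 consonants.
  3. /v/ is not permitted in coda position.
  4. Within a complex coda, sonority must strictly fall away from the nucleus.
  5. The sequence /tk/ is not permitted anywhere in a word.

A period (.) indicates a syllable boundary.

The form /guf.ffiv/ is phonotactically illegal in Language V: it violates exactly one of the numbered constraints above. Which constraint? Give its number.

3

/guf.ffiv/: syllable 2 coda contains /v/.
This is a violation of constraint 3: "/v/ is not permitted in coda position."
The remaining constraints (1, 2, 4, 5) are satisfied.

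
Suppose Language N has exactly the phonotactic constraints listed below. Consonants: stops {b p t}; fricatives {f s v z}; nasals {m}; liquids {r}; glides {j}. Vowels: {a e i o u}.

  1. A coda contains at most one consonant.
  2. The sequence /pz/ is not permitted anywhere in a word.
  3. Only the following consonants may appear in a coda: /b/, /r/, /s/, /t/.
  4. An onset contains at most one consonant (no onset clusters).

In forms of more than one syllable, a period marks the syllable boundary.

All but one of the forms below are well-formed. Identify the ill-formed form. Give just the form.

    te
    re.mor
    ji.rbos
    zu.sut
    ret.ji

ji.rbos

te — σ1 onset /t/, coda /∅/ ok → well-formed
re.mor — σ1 onset /r/, coda /∅/ ok; σ2 onset /m/, coda /r/ ok → well-formed
ji.rbos — violates constraint 4: syllable 2 onset /rb/ has 2 consonants (> 1) → ill-formed
zu.sut — σ1 onset /z/, coda /∅/ ok; σ2 onset /s/, coda /t/ ok → well-formed
ret.ji — σ1 onset /r/, coda /t/ ok; σ2 onset /j/, coda /∅/ ok → well-formed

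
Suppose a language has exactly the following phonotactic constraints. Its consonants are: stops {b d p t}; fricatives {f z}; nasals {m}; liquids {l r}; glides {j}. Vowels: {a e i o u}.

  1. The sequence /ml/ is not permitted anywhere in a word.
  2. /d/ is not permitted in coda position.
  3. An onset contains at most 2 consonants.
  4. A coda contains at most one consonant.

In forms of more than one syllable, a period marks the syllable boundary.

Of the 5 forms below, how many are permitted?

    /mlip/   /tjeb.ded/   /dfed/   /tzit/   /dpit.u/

/mlip/ — violates constraint 1: contains banned sequence /ml/ → not permitted
/tjeb.ded/ — violates constraint 2: syllable 2 coda contains /d/ → not permitted
/dfed/ — violates constraint 2: syllable 1 coda contains /d/ → not permitted
/tzit/ — σ1 onset /tz/ (2C), coda /t/ ok → permitted
/dpit.u/ — σ1 onset /dp/ (2C), coda /t/ ok; σ2 onset /∅/, coda /∅/ ok → permitted
Permitted: /tzit/, /dpit.u/ → 2.

2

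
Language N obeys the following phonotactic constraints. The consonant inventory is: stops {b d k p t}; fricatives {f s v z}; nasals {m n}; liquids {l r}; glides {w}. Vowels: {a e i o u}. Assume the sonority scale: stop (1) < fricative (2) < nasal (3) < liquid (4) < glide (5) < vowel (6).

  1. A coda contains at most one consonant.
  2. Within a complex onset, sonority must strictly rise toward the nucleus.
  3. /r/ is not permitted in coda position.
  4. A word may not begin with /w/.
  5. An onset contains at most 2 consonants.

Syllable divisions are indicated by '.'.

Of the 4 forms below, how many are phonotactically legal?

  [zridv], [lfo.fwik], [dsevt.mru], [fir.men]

[zridv] — violates constraint 1: syllable 1 coda /dv/ has 2 consonants (> 1) → phonotactically illegal
[lfo.fwik] — violates constraint 2: syllable 1 onset /lf/: /l/ (liquid, 4) → /f/ (fricative, 2) does not rise → phonotactically illegal
[dsevt.mru] — violates constraint 1: syllable 1 coda /vt/ has 2 consonants (> 1) → phonotactically illegal
[fir.men] — violates constraint 3: syllable 1 coda contains /r/ → phonotactically illegal
No form is phonotactically legal → 0.

0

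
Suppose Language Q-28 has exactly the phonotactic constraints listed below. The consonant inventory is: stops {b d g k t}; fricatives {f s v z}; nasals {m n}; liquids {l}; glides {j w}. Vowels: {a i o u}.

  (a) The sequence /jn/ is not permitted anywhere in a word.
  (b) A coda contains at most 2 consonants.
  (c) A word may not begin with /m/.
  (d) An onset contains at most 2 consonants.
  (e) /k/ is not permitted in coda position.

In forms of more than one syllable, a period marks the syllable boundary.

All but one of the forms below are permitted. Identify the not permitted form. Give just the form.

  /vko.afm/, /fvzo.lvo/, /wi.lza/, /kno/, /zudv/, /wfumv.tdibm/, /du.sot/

/vko.afm/ — σ1 onset /vk/ (2C), coda /∅/ ok; σ2 onset /∅/, coda /fm/ (2C) ok → permitted
/fvzo.lvo/ — violates constraint (d): syllable 1 onset /fvz/ has 3 consonants (> 2) → not permitted
/wi.lza/ — σ1 onset /w/, coda /∅/ ok; σ2 onset /lz/ (2C), coda /∅/ ok → permitted
/kno/ — σ1 onset /kn/ (2C), coda /∅/ ok → permitted
/zudv/ — σ1 onset /z/, coda /dv/ (2C) ok → permitted
/wfumv.tdibm/ — σ1 onset /wf/ (2C), coda /mv/ (2C) ok; σ2 onset /td/ (2C), coda /bm/ (2C) ok → permitted
/du.sot/ — σ1 onset /d/, coda /∅/ ok; σ2 onset /s/, coda /t/ ok → permitted

/fvzo.lvo/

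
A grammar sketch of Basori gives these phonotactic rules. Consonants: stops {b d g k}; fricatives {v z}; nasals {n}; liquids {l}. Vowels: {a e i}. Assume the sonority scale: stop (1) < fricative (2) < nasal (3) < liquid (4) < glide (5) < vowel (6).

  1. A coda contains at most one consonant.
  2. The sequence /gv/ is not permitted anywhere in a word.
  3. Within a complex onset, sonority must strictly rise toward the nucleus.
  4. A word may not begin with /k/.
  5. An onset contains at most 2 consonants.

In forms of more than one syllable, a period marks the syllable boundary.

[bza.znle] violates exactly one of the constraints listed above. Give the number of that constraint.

[bza.znle]: syllable 2 onset /znl/ has 3 consonants (> 2).
This is a violation of constraint 5: "An onset contains at most 2 consonants."
The remaining constraints (1, 2, 3, 4) are satisfied.

5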